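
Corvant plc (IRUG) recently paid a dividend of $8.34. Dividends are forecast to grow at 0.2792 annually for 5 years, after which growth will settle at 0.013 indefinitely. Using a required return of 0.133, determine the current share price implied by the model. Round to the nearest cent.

Two-stage DDM. Project D₁…D_5 at 0.2792, terminal growth 0.013, discount at r = 0.133.
D_1 = 10.6685
D_2 = 13.6472
D_3 = 17.4575
D_4 = 22.3316
D_5 = 28.5666
Terminal value at t=5: TV = D_6/(r−g) = 28.9379/(0.133−0.013) = 241.1496
P₀ = 10.6685/(1+0.133)^1 + 13.6472/(1+0.133)^2 + 17.4575/(1+0.133)^3 + 22.3316/(1+0.133)^4 + 28.5666/(1+0.133)^5 + 241.1496/(1+0.133)^5 = 190.0656

$190.07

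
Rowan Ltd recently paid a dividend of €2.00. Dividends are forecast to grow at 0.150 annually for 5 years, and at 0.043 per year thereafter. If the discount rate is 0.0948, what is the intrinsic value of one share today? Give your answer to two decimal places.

€63.12

Two-stage DDM. Project D₁…D_5 at 0.15, terminal growth 0.043, discount at r = 0.0948.
D_1 = 2.3000
D_2 = 2.6450
D_3 = 3.0417
D_4 = 3.4980
D_5 = 4.0227
Terminal value at t=5: TV = D_6/(r−g) = 4.1957/(0.0948−0.043) = 80.9979
P₀ = 2.3000/(1+0.0948)^1 + 2.6450/(1+0.0948)^2 + 3.0417/(1+0.0948)^3 + 3.4980/(1+0.0948)^4 + 4.0227/(1+0.0948)^5 + 80.9979/(1+0.0948)^5 = 63.1173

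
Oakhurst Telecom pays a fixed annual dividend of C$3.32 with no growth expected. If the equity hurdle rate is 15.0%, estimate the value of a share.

C$22.13

Zero-growth DDM (perpetuity): P₀ = D/r = 3.32 / 0.15 = 22.1333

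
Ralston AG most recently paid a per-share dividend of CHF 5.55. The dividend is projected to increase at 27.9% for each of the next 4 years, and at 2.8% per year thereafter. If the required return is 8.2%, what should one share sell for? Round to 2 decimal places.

Two-stage DDM. Project D₁…D_4 at 0.279, terminal growth 0.028, discount at r = 0.082.
D_1 = 7.0984
D_2 = 9.0789
D_3 = 11.6119
D_4 = 14.8517
Terminal value at t=4: TV = D_5/(r−g) = 15.2675/(0.082−0.028) = 282.7317
P₀ = 7.0984/(1+0.082)^1 + 9.0789/(1+0.082)^2 + 11.6119/(1+0.082)^3 + 14.8517/(1+0.082)^4 + 282.7317/(1+0.082)^4 = 240.6023

CHF 240.60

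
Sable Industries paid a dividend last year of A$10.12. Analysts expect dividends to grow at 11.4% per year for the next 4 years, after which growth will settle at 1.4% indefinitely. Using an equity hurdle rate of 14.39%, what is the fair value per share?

Two-stage DDM. Project D₁…D_4 at 0.114, terminal growth 0.014, discount at r = 0.1439.
D_1 = 11.2737
D_2 = 12.5589
D_3 = 13.9906
D_4 = 15.5855
Terminal value at t=4: TV = D_5/(r−g) = 15.8037/(0.1439−0.014) = 121.6606
P₀ = 11.2737/(1+0.1439)^1 + 12.5589/(1+0.1439)^2 + 13.9906/(1+0.1439)^3 + 15.5855/(1+0.1439)^4 + 121.6606/(1+0.1439)^4 = 108.9585

A$108.96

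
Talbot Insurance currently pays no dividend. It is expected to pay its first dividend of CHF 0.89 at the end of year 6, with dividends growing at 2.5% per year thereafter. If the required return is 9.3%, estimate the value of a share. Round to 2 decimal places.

CHF 8.39

Deferred-dividend DDM. At t=5 the remaining stream is a growing perpetuity with first payment D_6 = 0.89.
V_5 = D_6/(r−g) = 0.89/(0.093−0.025) = 13.0882
P₀ = V_5/(1+r)^5 = 13.0882/(1+0.093)^5 = 8.3904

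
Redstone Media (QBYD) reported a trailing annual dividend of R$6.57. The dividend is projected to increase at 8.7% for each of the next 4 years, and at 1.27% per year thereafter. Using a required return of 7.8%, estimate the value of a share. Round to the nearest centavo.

R$132.17

Two-stage DDM. Project D₁…D_4 at 0.087, terminal growth 0.0127, discount at r = 0.078.
D_1 = 7.1416
D_2 = 7.7629
D_3 = 8.4383
D_4 = 9.1724
Terminal value at t=4: TV = D_5/(r−g) = 9.2889/(0.078−0.0127) = 142.2496
P₀ = 7.1416/(1+0.078)^1 + 7.7629/(1+0.078)^2 + 8.4383/(1+0.078)^3 + 9.1724/(1+0.078)^4 + 142.2496/(1+0.078)^4 = 132.1689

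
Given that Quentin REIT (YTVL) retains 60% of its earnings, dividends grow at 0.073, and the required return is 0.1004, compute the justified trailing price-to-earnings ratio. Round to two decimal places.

15.66

Payout ratio b = 1 − 0.60 = 0.40.
Justified trailing P/E = b(1+g)/(r−g) = 0.40×(1+0.073)/(0.1004−0.073) = 15.6642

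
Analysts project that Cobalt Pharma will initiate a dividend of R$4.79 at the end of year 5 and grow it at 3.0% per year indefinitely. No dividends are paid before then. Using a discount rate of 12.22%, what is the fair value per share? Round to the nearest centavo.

Deferred-dividend DDM. At t=4 the remaining stream is a growing perpetuity with first payment D_5 = 4.79.
V_4 = D_5/(r−g) = 4.79/(0.1222−0.03) = 51.9523
P₀ = V_4/(1+r)^4 = 51.9523/(1+0.1222)^4 = 32.7585

R$32.76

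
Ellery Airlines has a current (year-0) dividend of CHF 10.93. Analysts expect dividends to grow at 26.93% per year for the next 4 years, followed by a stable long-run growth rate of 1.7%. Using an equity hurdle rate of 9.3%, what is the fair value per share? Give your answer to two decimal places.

Two-stage DDM. Project D₁…D_4 at 0.2693, terminal growth 0.017, discount at r = 0.093.
D_1 = 13.8734
D_2 = 17.6096
D_3 = 22.3518
D_4 = 28.3712
Terminal value at t=4: TV = D_5/(r−g) = 28.8535/(0.093−0.017) = 379.6511
P₀ = 13.8734/(1+0.093)^1 + 17.6096/(1+0.093)^2 + 22.3518/(1+0.093)^3 + 28.3712/(1+0.093)^4 + 379.6511/(1+0.093)^4 = 330.4441

CHF 330.44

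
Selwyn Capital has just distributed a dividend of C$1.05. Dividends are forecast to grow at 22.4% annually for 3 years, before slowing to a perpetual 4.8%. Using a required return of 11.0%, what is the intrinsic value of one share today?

Two-stage DDM. Project D₁…D_3 at 0.224, terminal growth 0.048, discount at r = 0.11.
D_1 = 1.2852
D_2 = 1.5731
D_3 = 1.9255
Terminal value at t=3: TV = D_4/(r−g) = 2.0179/(0.11−0.048) = 32.5464
P₀ = 1.2852/(1+0.11)^1 + 1.5731/(1+0.11)^2 + 1.9255/(1+0.11)^3 + 32.5464/(1+0.11)^3 = 27.6401

C$27.64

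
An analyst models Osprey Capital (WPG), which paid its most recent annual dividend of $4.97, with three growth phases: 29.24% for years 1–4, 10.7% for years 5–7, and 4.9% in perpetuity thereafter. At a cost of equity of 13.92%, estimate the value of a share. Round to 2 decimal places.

Three-stage DDM. Project D₁…D_7; terminal Gordon value at t=7 with g = 0.049; discount at r = 0.1392.
D_1 = 6.4232
D_2 = 8.3014
D_3 = 10.7287
D_4 = 13.8658
D_5 = 15.3494
D_6 = 16.9918
D_7 = 18.8099
TV_7 = 19.7316/(0.1392−0.049) = 218.7540
P₀ = Σ Dₜ/(1+r)ᵗ + TV_7/(1+r)^7 = 138.7056

$138.71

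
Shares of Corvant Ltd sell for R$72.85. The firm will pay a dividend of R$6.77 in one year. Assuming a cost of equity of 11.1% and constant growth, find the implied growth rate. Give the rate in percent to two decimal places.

1.81%

From P₀ = D₁/(r − g), the implied growth is g = r − D₁/P₀.
g = 0.111 − 6.77/72.85 = 0.111 − 0.09293 = 0.01807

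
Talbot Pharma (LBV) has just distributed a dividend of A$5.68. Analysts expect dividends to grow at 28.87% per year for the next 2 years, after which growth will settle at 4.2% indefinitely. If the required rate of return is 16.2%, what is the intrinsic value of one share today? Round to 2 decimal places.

Two-stage DDM. Project D₁…D_2 at 0.2887, terminal growth 0.042, discount at r = 0.162.
D_1 = 7.3198
D_2 = 9.4330
Terminal value at t=2: TV = D_3/(r−g) = 9.8292/(0.162−0.042) = 81.9103
P₀ = 7.3198/(1+0.162)^1 + 9.4330/(1+0.162)^2 + 81.9103/(1+0.162)^2 = 73.9488

A$73.95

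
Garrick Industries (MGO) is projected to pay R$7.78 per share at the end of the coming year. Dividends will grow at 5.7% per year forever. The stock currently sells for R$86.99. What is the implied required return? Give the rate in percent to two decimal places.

Rearranging the constant-growth DDM: r = D₁/P₀ + g.
r = 7.7800 / 86.99 + 0.057 = 0.08944 + 0.057 = 0.14644

14.64%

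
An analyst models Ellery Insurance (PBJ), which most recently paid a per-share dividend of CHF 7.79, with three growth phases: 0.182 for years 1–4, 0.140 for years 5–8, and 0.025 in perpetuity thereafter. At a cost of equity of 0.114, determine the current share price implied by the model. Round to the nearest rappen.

Three-stage DDM. Project D₁…D_8; terminal Gordon value at t=8 with g = 0.025; discount at r = 0.114.
D_1 = 9.2078
D_2 = 10.8836
D_3 = 12.8644
D_4 = 15.2057
D_5 = 17.3345
D_6 = 19.7614
D_7 = 22.5280
D_8 = 25.6819
TV_8 = 26.3239/(0.114−0.025) = 295.7744
P₀ = Σ Dₜ/(1+r)ᵗ + TV_8/(1+r)^8 = 202.7704

CHF 202.77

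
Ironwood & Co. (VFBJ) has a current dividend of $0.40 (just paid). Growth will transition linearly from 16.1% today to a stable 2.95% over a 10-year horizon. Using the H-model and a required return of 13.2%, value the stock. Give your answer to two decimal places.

$6.58

H-model: P₀ = D₀[(1+g_L) + H(g_S−g_L)]/(r−g_L), with H = 10/2 = 5.
P₀ = 0.40 × [(1+0.0295) + 5×(0.161−0.0295)] / (0.132−0.0295)
   = 0.40 × 1.6870 / 0.1025 = 6.5834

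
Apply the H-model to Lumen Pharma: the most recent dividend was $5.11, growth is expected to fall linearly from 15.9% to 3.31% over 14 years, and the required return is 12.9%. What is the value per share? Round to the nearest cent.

$102.01

H-model: P₀ = D₀[(1+g_L) + H(g_S−g_L)]/(r−g_L), with H = 14/2 = 7.
P₀ = 5.11 × [(1+0.0331) + 7×(0.159−0.0331)] / (0.129−0.0331)
   = 5.11 × 1.9144 / 0.0959 = 102.0082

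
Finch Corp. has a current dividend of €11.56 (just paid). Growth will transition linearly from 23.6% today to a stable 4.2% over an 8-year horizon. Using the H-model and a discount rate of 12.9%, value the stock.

€241.56

H-model: P₀ = D₀[(1+g_L) + H(g_S−g_L)]/(r−g_L), with H = 8/2 = 4.
P₀ = 11.56 × [(1+0.042) + 4×(0.236−0.042)] / (0.129−0.042)
   = 11.56 × 1.8180 / 0.087 = 241.5641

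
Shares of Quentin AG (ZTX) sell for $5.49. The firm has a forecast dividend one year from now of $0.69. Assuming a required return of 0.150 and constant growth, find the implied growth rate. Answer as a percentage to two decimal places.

From P₀ = D₁/(r − g), the implied growth is g = r − D₁/P₀.
g = 0.15 − 0.69/5.49 = 0.15 − 0.12568 = 0.02432

2.43%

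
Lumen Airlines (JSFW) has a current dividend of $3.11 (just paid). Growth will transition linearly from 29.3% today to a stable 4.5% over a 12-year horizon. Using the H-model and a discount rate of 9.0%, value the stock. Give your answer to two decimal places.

H-model: P₀ = D₀[(1+g_L) + H(g_S−g_L)]/(r−g_L), with H = 12/2 = 6.
P₀ = 3.11 × [(1+0.045) + 6×(0.293−0.045)] / (0.09−0.045)
   = 3.11 × 2.5330 / 0.045 = 175.0584

$175.06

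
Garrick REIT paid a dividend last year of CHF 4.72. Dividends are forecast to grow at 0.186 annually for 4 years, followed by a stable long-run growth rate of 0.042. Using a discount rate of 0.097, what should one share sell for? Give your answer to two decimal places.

Two-stage DDM. Project D₁…D_4 at 0.186, terminal growth 0.042, discount at r = 0.097.
D_1 = 5.5979
D_2 = 6.6391
D_3 = 7.8740
D_4 = 9.3386
Terminal value at t=4: TV = D_5/(r−g) = 9.7308/(0.097−0.042) = 176.9236
P₀ = 5.5979/(1+0.097)^1 + 6.6391/(1+0.097)^2 + 7.8740/(1+0.097)^3 + 9.3386/(1+0.097)^4 + 176.9236/(1+0.097)^4 = 145.2013

CHF 145.20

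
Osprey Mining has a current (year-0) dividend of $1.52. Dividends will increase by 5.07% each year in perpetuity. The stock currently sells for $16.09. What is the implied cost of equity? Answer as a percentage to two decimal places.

Rearranging the constant-growth DDM: r = D₁/P₀ + g.
D₁ = 1.52 × (1 + 0.0507) = 1.5971.
r = 1.5971 / 16.09 + 0.0507 = 0.09926 + 0.0507 = 0.14996

15.00%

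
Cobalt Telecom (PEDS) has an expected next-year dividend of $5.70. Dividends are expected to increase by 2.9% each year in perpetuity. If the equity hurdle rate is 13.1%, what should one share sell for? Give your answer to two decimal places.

$55.88

Gordon growth model: P₀ = D₁/(r − g), with D₁ = 5.70 given directly.
P₀ = 5.7000 / (0.131 − 0.029) = 5.7000 / 0.102 = 55.8824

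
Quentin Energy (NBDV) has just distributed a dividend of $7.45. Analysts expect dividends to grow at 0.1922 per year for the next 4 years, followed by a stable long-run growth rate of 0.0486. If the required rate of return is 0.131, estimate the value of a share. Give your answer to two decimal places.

$151.11

Two-stage DDM. Project D₁…D_4 at 0.1922, terminal growth 0.0486, discount at r = 0.131.
D_1 = 8.8819
D_2 = 10.5890
D_3 = 12.6242
D_4 = 15.0506
Terminal value at t=4: TV = D_5/(r−g) = 15.7820/(0.131−0.0486) = 191.5294
P₀ = 8.8819/(1+0.131)^1 + 10.5890/(1+0.131)^2 + 12.6242/(1+0.131)^3 + 15.0506/(1+0.131)^4 + 191.5294/(1+0.131)^4 = 151.1091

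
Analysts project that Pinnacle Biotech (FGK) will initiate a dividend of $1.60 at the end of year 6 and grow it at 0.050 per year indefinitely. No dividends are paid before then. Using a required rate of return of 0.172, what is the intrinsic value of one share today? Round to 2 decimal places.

Deferred-dividend DDM. At t=5 the remaining stream is a growing perpetuity with first payment D_6 = 1.60.
V_5 = D_6/(r−g) = 1.60/(0.172−0.05) = 13.1148
P₀ = V_5/(1+r)^5 = 13.1148/(1+0.172)^5 = 5.9309

$5.93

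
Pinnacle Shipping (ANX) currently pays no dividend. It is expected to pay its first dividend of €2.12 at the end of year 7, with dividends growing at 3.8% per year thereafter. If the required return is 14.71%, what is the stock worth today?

Deferred-dividend DDM. At t=6 the remaining stream is a growing perpetuity with first payment D_7 = 2.12.
V_6 = D_7/(r−g) = 2.12/(0.1471−0.038) = 19.4317
P₀ = V_6/(1+r)^6 = 19.4317/(1+0.1471)^6 = 8.5291

€8.53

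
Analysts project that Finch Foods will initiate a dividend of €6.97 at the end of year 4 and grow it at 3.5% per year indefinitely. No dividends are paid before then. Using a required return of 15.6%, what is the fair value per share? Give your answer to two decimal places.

€37.29

Deferred-dividend DDM. At t=3 the remaining stream is a growing perpetuity with first payment D_4 = 6.97.
V_3 = D_4/(r−g) = 6.97/(0.156−0.035) = 57.6033
P₀ = V_3/(1+r)^3 = 57.6033/(1+0.156)^3 = 37.2884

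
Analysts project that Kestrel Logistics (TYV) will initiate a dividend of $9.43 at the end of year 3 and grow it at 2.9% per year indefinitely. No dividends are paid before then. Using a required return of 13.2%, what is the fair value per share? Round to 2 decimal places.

Deferred-dividend DDM. At t=2 the remaining stream is a growing perpetuity with first payment D_3 = 9.43.
V_2 = D_3/(r−g) = 9.43/(0.132−0.029) = 91.5534
P₀ = V_2/(1+r)^2 = 91.5534/(1+0.132)^2 = 71.4466

$71.45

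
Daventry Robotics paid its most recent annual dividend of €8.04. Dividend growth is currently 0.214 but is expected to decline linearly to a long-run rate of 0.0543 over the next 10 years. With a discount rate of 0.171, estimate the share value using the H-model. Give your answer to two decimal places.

€127.65

H-model: P₀ = D₀[(1+g_L) + H(g_S−g_L)]/(r−g_L), with H = 10/2 = 5.
P₀ = 8.04 × [(1+0.0543) + 5×(0.214−0.0543)] / (0.171−0.0543)
   = 8.04 × 1.8528 / 0.1167 = 127.6479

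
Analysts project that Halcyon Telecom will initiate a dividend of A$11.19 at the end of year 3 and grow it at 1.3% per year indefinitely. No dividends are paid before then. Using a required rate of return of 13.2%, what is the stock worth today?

Deferred-dividend DDM. At t=2 the remaining stream is a growing perpetuity with first payment D_3 = 11.19.
V_2 = D_3/(r−g) = 11.19/(0.132−0.013) = 94.0336
P₀ = V_2/(1+r)^2 = 94.0336/(1+0.132)^2 = 73.3821

A$73.38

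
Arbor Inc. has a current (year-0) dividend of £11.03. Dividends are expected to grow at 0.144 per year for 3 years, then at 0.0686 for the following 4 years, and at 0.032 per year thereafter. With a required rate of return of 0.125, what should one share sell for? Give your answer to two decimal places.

Three-stage DDM. Project D₁…D_7; terminal Gordon value at t=7 with g = 0.032; discount at r = 0.125.
D_1 = 12.6183
D_2 = 14.4354
D_3 = 16.5140
D_4 = 17.6469
D_5 = 18.8575
D_6 = 20.1511
D_7 = 21.5335
TV_7 = 22.2226/(0.125−0.032) = 238.9522
P₀ = Σ Dₜ/(1+r)ᵗ + TV_7/(1+r)^7 = 179.8549

£179.85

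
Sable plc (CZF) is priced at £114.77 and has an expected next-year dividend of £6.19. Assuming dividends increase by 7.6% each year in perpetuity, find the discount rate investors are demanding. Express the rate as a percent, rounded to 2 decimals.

Rearranging the constant-growth DDM: r = D₁/P₀ + g.
r = 6.1900 / 114.77 + 0.076 = 0.05393 + 0.076 = 0.12993

12.99%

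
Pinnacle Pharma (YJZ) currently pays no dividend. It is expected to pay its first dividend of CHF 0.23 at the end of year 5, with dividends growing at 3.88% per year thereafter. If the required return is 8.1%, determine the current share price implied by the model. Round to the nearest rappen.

Deferred-dividend DDM. At t=4 the remaining stream is a growing perpetuity with first payment D_5 = 0.23.
V_4 = D_5/(r−g) = 0.23/(0.081−0.0388) = 5.4502
P₀ = V_4/(1+r)^4 = 5.4502/(1+0.081)^4 = 3.9913

CHF 3.99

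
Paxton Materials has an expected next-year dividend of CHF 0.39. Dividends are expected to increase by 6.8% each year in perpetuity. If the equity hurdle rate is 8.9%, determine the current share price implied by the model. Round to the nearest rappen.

CHF 18.57

Gordon growth model: P₀ = D₁/(r − g), with D₁ = 0.39 given directly.
P₀ = 0.3900 / (0.089 − 0.068) = 0.3900 / 0.021 = 18.5714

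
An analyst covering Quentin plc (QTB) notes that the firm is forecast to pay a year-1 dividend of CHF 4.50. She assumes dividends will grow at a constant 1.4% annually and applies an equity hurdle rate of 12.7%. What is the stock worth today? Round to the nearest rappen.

CHF 39.82

Gordon growth model: P₀ = D₁/(r − g), with D₁ = 4.50 given directly.
P₀ = 4.5000 / (0.127 − 0.014) = 4.5000 / 0.113 = 39.8230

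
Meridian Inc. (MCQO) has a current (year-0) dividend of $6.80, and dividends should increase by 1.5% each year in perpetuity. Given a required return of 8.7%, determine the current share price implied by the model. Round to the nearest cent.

$95.86

Gordon growth model: P₀ = D₁/(r − g). D₁ = 6.80 × (1 + 0.015) = 6.9020.
P₀ = 6.9020 / (0.087 − 0.015) = 6.9020 / 0.072 = 95.8611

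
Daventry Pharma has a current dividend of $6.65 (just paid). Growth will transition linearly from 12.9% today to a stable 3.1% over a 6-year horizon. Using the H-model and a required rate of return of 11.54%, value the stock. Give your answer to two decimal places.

$104.40

H-model: P₀ = D₀[(1+g_L) + H(g_S−g_L)]/(r−g_L), with H = 6/2 = 3.
P₀ = 6.65 × [(1+0.031) + 3×(0.129−0.031)] / (0.1154−0.031)
   = 6.65 × 1.3250 / 0.0844 = 104.3987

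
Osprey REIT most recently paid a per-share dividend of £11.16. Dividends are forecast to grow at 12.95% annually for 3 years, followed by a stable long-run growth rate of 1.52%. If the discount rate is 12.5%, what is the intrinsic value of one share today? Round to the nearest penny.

£138.18

Two-stage DDM. Project D₁…D_3 at 0.1295, terminal growth 0.0152, discount at r = 0.125.
D_1 = 12.6052
D_2 = 14.2376
D_3 = 16.0814
Terminal value at t=3: TV = D_4/(r−g) = 16.3258/(0.125−0.0152) = 148.6867
P₀ = 12.6052/(1+0.125)^1 + 14.2376/(1+0.125)^2 + 16.0814/(1+0.125)^3 + 148.6867/(1+0.125)^3 = 138.1760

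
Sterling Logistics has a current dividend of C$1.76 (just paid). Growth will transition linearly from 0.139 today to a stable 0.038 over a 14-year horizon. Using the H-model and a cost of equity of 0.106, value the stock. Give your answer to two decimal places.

C$45.16

H-model: P₀ = D₀[(1+g_L) + H(g_S−g_L)]/(r−g_L), with H = 14/2 = 7.
P₀ = 1.76 × [(1+0.038) + 7×(0.139−0.038)] / (0.106−0.038)
   = 1.76 × 1.7450 / 0.068 = 45.1647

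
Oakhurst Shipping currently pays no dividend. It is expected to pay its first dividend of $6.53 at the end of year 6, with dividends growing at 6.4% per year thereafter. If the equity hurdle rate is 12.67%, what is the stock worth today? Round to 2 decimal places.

Deferred-dividend DDM. At t=5 the remaining stream is a growing perpetuity with first payment D_6 = 6.53.
V_5 = D_6/(r−g) = 6.53/(0.1267−0.064) = 104.1467
P₀ = V_5/(1+r)^5 = 104.1467/(1+0.1267)^5 = 57.3593

$57.36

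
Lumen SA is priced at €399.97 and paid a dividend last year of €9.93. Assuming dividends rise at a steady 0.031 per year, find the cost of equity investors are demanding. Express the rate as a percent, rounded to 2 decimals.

5.66%

Rearranging the constant-growth DDM: r = D₁/P₀ + g.
D₁ = 9.93 × (1 + 0.031) = 10.2378.
r = 10.2378 / 399.97 + 0.031 = 0.02560 + 0.031 = 0.05660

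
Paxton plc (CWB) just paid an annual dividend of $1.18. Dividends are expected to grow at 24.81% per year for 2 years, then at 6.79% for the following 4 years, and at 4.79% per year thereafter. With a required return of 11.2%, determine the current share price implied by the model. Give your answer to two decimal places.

$28.86

Three-stage DDM. Project D₁…D_6; terminal Gordon value at t=6 with g = 0.0479; discount at r = 0.112.
D_1 = 1.4728
D_2 = 1.8381
D_3 = 1.9630
D_4 = 2.0962
D_5 = 2.2386
D_6 = 2.3906
TV_6 = 2.5051/(0.112−0.0479) = 39.0809
P₀ = Σ Dₜ/(1+r)ᵗ + TV_6/(1+r)^6 = 28.8602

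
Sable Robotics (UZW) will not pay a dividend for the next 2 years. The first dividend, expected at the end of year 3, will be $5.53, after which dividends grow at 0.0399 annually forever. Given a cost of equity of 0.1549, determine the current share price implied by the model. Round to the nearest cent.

Deferred-dividend DDM. At t=2 the remaining stream is a growing perpetuity with first payment D_3 = 5.53.
V_2 = D_3/(r−g) = 5.53/(0.1549−0.0399) = 48.0870
P₀ = V_2/(1+r)^2 = 48.0870/(1+0.1549)^2 = 36.0528

$36.05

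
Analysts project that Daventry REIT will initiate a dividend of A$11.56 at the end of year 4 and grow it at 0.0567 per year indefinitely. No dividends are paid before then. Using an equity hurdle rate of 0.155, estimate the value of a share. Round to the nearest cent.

A$76.32

Deferred-dividend DDM. At t=3 the remaining stream is a growing perpetuity with first payment D_4 = 11.56.
V_3 = D_4/(r−g) = 11.56/(0.155−0.0567) = 117.5992
P₀ = V_3/(1+r)^3 = 117.5992/(1+0.155)^3 = 76.3235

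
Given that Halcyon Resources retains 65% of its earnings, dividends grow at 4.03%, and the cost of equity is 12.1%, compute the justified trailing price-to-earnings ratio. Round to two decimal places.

4.51

Payout ratio b = 1 − 0.65 = 0.35.
Justified trailing P/E = b(1+g)/(r−g) = 0.35×(1+0.0403)/(0.121−0.0403) = 4.5118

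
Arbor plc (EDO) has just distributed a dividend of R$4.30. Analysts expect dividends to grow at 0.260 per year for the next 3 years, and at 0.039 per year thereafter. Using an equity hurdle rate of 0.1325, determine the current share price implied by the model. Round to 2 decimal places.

R$81.84

Two-stage DDM. Project D₁…D_3 at 0.26, terminal growth 0.039, discount at r = 0.1325.
D_1 = 5.4180
D_2 = 6.8267
D_3 = 8.6016
Terminal value at t=3: TV = D_4/(r−g) = 8.9371/(0.1325−0.039) = 95.5837
P₀ = 5.4180/(1+0.1325)^1 + 6.8267/(1+0.1325)^2 + 8.6016/(1+0.1325)^3 + 95.5837/(1+0.1325)^3 = 81.8354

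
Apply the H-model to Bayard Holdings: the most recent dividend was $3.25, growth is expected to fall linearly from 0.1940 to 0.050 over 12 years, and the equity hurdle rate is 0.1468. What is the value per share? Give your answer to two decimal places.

H-model: P₀ = D₀[(1+g_L) + H(g_S−g_L)]/(r−g_L), with H = 12/2 = 6.
P₀ = 3.25 × [(1+0.05) + 6×(0.194−0.05)] / (0.1468−0.05)
   = 3.25 × 1.9140 / 0.0968 = 64.2614

$64.26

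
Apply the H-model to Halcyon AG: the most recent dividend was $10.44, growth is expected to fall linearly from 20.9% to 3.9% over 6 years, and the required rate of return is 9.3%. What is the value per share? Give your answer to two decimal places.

$299.47

H-model: P₀ = D₀[(1+g_L) + H(g_S−g_L)]/(r−g_L), with H = 6/2 = 3.
P₀ = 10.44 × [(1+0.039) + 3×(0.209−0.039)] / (0.093−0.039)
   = 10.44 × 1.5490 / 0.054 = 299.4733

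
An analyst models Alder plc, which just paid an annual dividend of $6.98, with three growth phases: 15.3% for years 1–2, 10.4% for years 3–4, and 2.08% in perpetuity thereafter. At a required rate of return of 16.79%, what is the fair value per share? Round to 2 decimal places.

$68.39

Three-stage DDM. Project D₁…D_4; terminal Gordon value at t=4 with g = 0.0208; discount at r = 0.1679.
D_1 = 8.0479
D_2 = 9.2793
D_3 = 10.2443
D_4 = 11.3097
TV_4 = 11.5450/(0.1679−0.0208) = 78.4838
P₀ = Σ Dₜ/(1+r)ᵗ + TV_4/(1+r)^4 = 68.3887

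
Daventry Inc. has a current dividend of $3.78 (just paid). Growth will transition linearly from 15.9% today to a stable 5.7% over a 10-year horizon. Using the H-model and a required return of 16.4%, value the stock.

H-model: P₀ = D₀[(1+g_L) + H(g_S−g_L)]/(r−g_L), with H = 10/2 = 5.
P₀ = 3.78 × [(1+0.057) + 5×(0.159−0.057)] / (0.164−0.057)
   = 3.78 × 1.5670 / 0.107 = 55.3576

$55.36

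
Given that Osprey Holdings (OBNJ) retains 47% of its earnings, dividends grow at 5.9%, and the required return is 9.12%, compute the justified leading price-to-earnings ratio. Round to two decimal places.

Payout ratio b = 1 − 0.47 = 0.53.
Justified leading P/E = b/(r−g) = 0.53/(0.0912−0.059) = 16.4596

16.46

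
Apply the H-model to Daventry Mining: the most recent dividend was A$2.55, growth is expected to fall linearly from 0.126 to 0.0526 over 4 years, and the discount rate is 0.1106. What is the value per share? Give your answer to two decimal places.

A$52.73

H-model: P₀ = D₀[(1+g_L) + H(g_S−g_L)]/(r−g_L), with H = 4/2 = 2.
P₀ = 2.55 × [(1+0.0526) + 2×(0.126−0.0526)] / (0.1106−0.0526)
   = 2.55 × 1.1994 / 0.058 = 52.7322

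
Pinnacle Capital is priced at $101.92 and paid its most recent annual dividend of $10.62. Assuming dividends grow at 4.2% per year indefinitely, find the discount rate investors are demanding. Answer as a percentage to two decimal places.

15.06%

Rearranging the constant-growth DDM: r = D₁/P₀ + g.
D₁ = 10.62 × (1 + 0.042) = 11.0660.
r = 11.0660 / 101.92 + 0.042 = 0.10858 + 0.042 = 0.15058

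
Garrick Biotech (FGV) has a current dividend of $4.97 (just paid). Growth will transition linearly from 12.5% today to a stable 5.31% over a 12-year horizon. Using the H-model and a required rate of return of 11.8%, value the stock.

H-model: P₀ = D₀[(1+g_L) + H(g_S−g_L)]/(r−g_L), with H = 12/2 = 6.
P₀ = 4.97 × [(1+0.0531) + 6×(0.125−0.0531)] / (0.118−0.0531)
   = 4.97 × 1.4845 / 0.0649 = 113.6820

$113.68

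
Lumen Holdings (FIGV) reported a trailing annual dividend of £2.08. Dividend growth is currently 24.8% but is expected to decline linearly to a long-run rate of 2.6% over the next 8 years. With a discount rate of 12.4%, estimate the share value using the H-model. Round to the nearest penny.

H-model: P₀ = D₀[(1+g_L) + H(g_S−g_L)]/(r−g_L), with H = 8/2 = 4.
P₀ = 2.08 × [(1+0.026) + 4×(0.248−0.026)] / (0.124−0.026)
   = 2.08 × 1.9140 / 0.098 = 40.6237

£40.62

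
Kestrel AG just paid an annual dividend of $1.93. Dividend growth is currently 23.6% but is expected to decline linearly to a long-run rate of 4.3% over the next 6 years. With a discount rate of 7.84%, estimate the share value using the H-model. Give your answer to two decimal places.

$88.43

H-model: P₀ = D₀[(1+g_L) + H(g_S−g_L)]/(r−g_L), with H = 6/2 = 3.
P₀ = 1.93 × [(1+0.043) + 3×(0.236−0.043)] / (0.0784−0.043)
   = 1.93 × 1.6220 / 0.0354 = 88.4311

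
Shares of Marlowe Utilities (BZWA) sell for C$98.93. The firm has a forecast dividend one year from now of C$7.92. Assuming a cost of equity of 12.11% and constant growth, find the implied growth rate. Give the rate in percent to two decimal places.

From P₀ = D₁/(r − g), the implied growth is g = r − D₁/P₀.
g = 0.1211 − 7.92/98.93 = 0.1211 − 0.08006 = 0.04104

4.10%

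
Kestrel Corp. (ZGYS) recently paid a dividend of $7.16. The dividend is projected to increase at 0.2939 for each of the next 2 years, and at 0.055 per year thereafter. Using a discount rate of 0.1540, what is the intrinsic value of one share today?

Two-stage DDM. Project D₁…D_2 at 0.2939, terminal growth 0.055, discount at r = 0.154.
D_1 = 9.2643
D_2 = 11.9871
Terminal value at t=2: TV = D_3/(r−g) = 12.6464/(0.154−0.055) = 127.7414
P₀ = 9.2643/(1+0.154)^1 + 11.9871/(1+0.154)^2 + 127.7414/(1+0.154)^2 = 112.9517

$112.95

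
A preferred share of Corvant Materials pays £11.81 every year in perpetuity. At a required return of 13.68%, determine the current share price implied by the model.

£86.33

Zero-growth DDM (perpetuity): P₀ = D/r = 11.81 / 0.1368 = 86.3304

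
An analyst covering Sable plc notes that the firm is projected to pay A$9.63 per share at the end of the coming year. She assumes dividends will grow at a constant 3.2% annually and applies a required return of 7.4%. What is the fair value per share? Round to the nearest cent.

Gordon growth model: P₀ = D₁/(r − g), with D₁ = 9.63 given directly.
P₀ = 9.6300 / (0.074 − 0.032) = 9.6300 / 0.042 = 229.2857

A$229.29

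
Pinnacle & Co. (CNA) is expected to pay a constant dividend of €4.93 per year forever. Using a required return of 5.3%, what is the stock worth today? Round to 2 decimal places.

Zero-growth DDM (perpetuity): P₀ = D/r = 4.93 / 0.053 = 93.0189

€93.02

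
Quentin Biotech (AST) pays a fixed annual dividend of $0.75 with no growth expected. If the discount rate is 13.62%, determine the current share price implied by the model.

Zero-growth DDM (perpetuity): P₀ = D/r = 0.75 / 0.1362 = 5.5066

$5.51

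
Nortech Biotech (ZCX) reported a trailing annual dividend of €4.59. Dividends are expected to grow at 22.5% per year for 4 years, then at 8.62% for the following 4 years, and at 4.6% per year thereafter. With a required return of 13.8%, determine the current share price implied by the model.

Three-stage DDM. Project D₁…D_8; terminal Gordon value at t=8 with g = 0.046; discount at r = 0.138.
D_1 = 5.6227
D_2 = 6.8879
D_3 = 8.4376
D_4 = 10.3361
D_5 = 11.2271
D_6 = 12.1949
D_7 = 13.2461
D_8 = 14.3879
TV_8 = 15.0497/(0.138−0.046) = 163.5837
P₀ = Σ Dₜ/(1+r)ᵗ + TV_8/(1+r)^8 = 102.2760

€102.28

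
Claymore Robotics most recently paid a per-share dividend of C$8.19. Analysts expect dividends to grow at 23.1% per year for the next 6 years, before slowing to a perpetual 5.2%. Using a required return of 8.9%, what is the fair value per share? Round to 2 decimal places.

C$562.95

Two-stage DDM. Project D₁…D_6 at 0.231, terminal growth 0.052, discount at r = 0.089.
D_1 = 10.0819
D_2 = 12.4108
D_3 = 15.2777
D_4 = 18.8069
D_5 = 23.1512
D_6 = 28.4992
Terminal value at t=6: TV = D_7/(r−g) = 29.9811/(0.089−0.052) = 810.3007
P₀ = 10.0819/(1+0.089)^1 + 12.4108/(1+0.089)^2 + 15.2777/(1+0.089)^3 + 18.8069/(1+0.089)^4 + 23.1512/(1+0.089)^5 + 28.4992/(1+0.089)^6 + 810.3007/(1+0.089)^6 = 562.9519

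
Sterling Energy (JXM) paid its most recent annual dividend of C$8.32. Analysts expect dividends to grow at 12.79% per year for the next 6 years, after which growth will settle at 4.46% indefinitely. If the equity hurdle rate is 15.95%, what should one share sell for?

Two-stage DDM. Project D₁…D_6 at 0.1279, terminal growth 0.0446, discount at r = 0.1595.
D_1 = 9.3841
D_2 = 10.5844
D_3 = 11.9381
D_4 = 13.4650
D_5 = 15.1872
D_6 = 17.1296
Terminal value at t=6: TV = D_7/(r−g) = 17.8936/(0.1595−0.0446) = 155.7317
P₀ = 9.3841/(1+0.1595)^1 + 10.5844/(1+0.1595)^2 + 11.9381/(1+0.1595)^3 + 13.4650/(1+0.1595)^4 + 15.1872/(1+0.1595)^5 + 17.1296/(1+0.1595)^6 + 155.7317/(1+0.1595)^6 = 109.4532

C$109.45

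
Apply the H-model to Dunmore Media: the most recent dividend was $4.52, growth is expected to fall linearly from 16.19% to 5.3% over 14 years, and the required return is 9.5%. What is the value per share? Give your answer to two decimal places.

H-model: P₀ = D₀[(1+g_L) + H(g_S−g_L)]/(r−g_L), with H = 14/2 = 7.
P₀ = 4.52 × [(1+0.053) + 7×(0.1619−0.053)] / (0.095−0.053)
   = 4.52 × 1.8153 / 0.042 = 195.3609

$195.36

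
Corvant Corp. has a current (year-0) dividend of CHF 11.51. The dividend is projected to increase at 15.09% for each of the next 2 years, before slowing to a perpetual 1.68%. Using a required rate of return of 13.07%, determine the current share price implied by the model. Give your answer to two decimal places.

Two-stage DDM. Project D₁…D_2 at 0.1509, terminal growth 0.0168, discount at r = 0.1307.
D_1 = 13.2469
D_2 = 15.2458
Terminal value at t=2: TV = D_3/(r−g) = 15.5019/(0.1307−0.0168) = 136.1013
P₀ = 13.2469/(1+0.1307)^1 + 15.2458/(1+0.1307)^2 + 136.1013/(1+0.1307)^2 = 130.0959

CHF 130.10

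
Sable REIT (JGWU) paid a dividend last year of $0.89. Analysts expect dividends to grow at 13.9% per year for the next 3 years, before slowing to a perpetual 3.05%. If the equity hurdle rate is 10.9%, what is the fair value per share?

Two-stage DDM. Project D₁…D_3 at 0.139, terminal growth 0.0305, discount at r = 0.109.
D_1 = 1.0137
D_2 = 1.1546
D_3 = 1.3151
Terminal value at t=3: TV = D_4/(r−g) = 1.3552/(0.109−0.0305) = 17.2639
P₀ = 1.0137/(1+0.109)^1 + 1.1546/(1+0.109)^2 + 1.3151/(1+0.109)^3 + 17.2639/(1+0.109)^3 = 15.4745

$15.47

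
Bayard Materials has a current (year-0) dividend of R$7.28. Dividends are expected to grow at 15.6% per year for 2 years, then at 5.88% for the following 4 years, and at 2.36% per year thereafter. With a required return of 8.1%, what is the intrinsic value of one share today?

Three-stage DDM. Project D₁…D_6; terminal Gordon value at t=6 with g = 0.0236; discount at r = 0.081.
D_1 = 8.4157
D_2 = 9.7285
D_3 = 10.3006
D_4 = 10.9062
D_5 = 11.5475
D_6 = 12.2265
TV_6 = 12.5151/(0.081−0.0236) = 218.0325
P₀ = Σ Dₜ/(1+r)ᵗ + TV_6/(1+r)^6 = 184.3728

R$184.37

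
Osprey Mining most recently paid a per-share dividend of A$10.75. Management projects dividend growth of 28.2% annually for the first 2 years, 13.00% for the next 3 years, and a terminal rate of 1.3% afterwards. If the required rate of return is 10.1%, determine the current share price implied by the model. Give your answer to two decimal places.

Three-stage DDM. Project D₁…D_5; terminal Gordon value at t=5 with g = 0.013; discount at r = 0.101.
D_1 = 13.7815
D_2 = 17.6679
D_3 = 19.9647
D_4 = 22.5601
D_5 = 25.4929
TV_5 = 25.8243/(0.101−0.013) = 293.4584
P₀ = Σ Dₜ/(1+r)ᵗ + TV_5/(1+r)^5 = 254.5502

A$254.55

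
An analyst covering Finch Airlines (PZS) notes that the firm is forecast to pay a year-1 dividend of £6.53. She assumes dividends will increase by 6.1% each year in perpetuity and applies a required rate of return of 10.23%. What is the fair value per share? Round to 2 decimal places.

£158.11

Gordon growth model: P₀ = D₁/(r − g), with D₁ = 6.53 given directly.
P₀ = 6.5300 / (0.1023 − 0.061) = 6.5300 / 0.0413 = 158.1114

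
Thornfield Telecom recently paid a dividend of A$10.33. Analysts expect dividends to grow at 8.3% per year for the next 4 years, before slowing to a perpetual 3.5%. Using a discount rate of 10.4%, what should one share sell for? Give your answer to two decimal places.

A$182.88

Two-stage DDM. Project D₁…D_4 at 0.083, terminal growth 0.035, discount at r = 0.104.
D_1 = 11.1874
D_2 = 12.1159
D_3 = 13.1216
D_4 = 14.2107
Terminal value at t=4: TV = D_5/(r−g) = 14.7080/(0.104−0.035) = 213.1599
P₀ = 11.1874/(1+0.104)^1 + 12.1159/(1+0.104)^2 + 13.1216/(1+0.104)^3 + 14.2107/(1+0.104)^4 + 213.1599/(1+0.104)^4 = 182.8845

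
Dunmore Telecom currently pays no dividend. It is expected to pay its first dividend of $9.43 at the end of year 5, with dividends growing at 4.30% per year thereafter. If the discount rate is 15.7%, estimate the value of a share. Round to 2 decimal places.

Deferred-dividend DDM. At t=4 the remaining stream is a growing perpetuity with first payment D_5 = 9.43.
V_4 = D_5/(r−g) = 9.43/(0.157−0.043) = 82.7193
P₀ = V_4/(1+r)^4 = 82.7193/(1+0.157)^4 = 46.1608

$46.16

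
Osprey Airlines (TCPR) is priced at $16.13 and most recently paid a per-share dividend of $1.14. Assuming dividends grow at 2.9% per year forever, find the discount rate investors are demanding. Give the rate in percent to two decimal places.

10.17%

Rearranging the constant-growth DDM: r = D₁/P₀ + g.
D₁ = 1.14 × (1 + 0.029) = 1.1731.
r = 1.1731 / 16.13 + 0.029 = 0.07273 + 0.029 = 0.10173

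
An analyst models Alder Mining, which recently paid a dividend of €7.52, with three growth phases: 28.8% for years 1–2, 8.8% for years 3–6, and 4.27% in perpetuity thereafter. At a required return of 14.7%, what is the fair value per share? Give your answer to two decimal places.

€127.97

Three-stage DDM. Project D₁…D_6; terminal Gordon value at t=6 with g = 0.0427; discount at r = 0.147.
D_1 = 9.6858
D_2 = 12.4753
D_3 = 13.5731
D_4 = 14.7675
D_5 = 16.0671
D_6 = 17.4810
TV_6 = 18.2274/(0.147−0.0427) = 174.7593
P₀ = Σ Dₜ/(1+r)ᵗ + TV_6/(1+r)^6 = 127.9705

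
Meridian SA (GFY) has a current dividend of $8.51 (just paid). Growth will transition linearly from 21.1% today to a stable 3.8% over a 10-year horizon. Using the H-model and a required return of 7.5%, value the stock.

$437.69

H-model: P₀ = D₀[(1+g_L) + H(g_S−g_L)]/(r−g_L), with H = 10/2 = 5.
P₀ = 8.51 × [(1+0.038) + 5×(0.211−0.038)] / (0.075−0.038)
   = 8.51 × 1.9030 / 0.037 = 437.6900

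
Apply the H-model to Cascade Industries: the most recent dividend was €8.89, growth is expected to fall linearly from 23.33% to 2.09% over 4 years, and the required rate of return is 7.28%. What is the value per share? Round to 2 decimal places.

H-model: P₀ = D₀[(1+g_L) + H(g_S−g_L)]/(r−g_L), with H = 4/2 = 2.
P₀ = 8.89 × [(1+0.0209) + 2×(0.2333−0.0209)] / (0.0728−0.0209)
   = 8.89 × 1.4457 / 0.0519 = 247.6353

€247.64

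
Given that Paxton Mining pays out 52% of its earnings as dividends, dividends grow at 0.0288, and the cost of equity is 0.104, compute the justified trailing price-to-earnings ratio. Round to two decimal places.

7.11

Justified trailing P/E = b(1+g)/(r−g) = 0.52×(1+0.0288)/(0.104−0.0288) = 7.1140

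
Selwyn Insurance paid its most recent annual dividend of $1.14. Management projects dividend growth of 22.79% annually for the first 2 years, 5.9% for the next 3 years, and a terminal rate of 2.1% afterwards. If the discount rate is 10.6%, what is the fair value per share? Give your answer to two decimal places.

Three-stage DDM. Project D₁…D_5; terminal Gordon value at t=5 with g = 0.021; discount at r = 0.106.
D_1 = 1.3998
D_2 = 1.7188
D_3 = 1.8202
D_4 = 1.9276
D_5 = 2.0414
TV_5 = 2.0842/(0.106−0.021) = 24.5203
P₀ = Σ Dₜ/(1+r)ᵗ + TV_5/(1+r)^5 = 21.3546

$21.35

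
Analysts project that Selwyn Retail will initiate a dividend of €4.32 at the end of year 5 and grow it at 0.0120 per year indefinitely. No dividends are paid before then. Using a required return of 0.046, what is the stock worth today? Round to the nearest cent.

€106.14

Deferred-dividend DDM. At t=4 the remaining stream is a growing perpetuity with first payment D_5 = 4.32.
V_4 = D_5/(r−g) = 4.32/(0.046−0.012) = 127.0588
P₀ = V_4/(1+r)^4 = 127.0588/(1+0.046)^4 = 106.1398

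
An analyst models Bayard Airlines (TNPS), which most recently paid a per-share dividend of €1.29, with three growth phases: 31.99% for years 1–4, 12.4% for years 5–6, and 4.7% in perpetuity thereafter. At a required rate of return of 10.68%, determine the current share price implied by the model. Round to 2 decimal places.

€60.62

Three-stage DDM. Project D₁…D_6; terminal Gordon value at t=6 with g = 0.047; discount at r = 0.1068.
D_1 = 1.7027
D_2 = 2.2474
D_3 = 2.9663
D_4 = 3.9152
D_5 = 4.4007
D_6 = 4.9464
TV_6 = 5.1788/(0.1068−0.047) = 86.6028
P₀ = Σ Dₜ/(1+r)ᵗ + TV_6/(1+r)^6 = 60.6205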